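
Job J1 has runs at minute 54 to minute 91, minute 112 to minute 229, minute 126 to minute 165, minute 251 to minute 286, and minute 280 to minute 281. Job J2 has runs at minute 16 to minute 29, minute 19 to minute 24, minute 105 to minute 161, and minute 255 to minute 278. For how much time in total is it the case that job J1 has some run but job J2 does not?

A, merged: minute 54 to minute 91, minute 112 to minute 229, minute 251 to minute 286.
B, merged: minute 16 to minute 29, minute 105 to minute 161, minute 255 to minute 278.
A \ B = minute 54 to minute 91, minute 161 to minute 229, minute 251 to minute 255, minute 278 to minute 286.
Total: 37 minutes + 68 minutes + 4 minutes + 8 minutes = 117 minutes.

117 minutes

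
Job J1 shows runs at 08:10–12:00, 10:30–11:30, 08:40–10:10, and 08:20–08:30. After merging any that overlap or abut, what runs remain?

Sort by start: 08:10-12:00, 08:20-08:30, 08:40-10:10, 10:30-11:30.
08:20-08:30 overlaps/touches 08:10-12:00 → extend to 08:10-12:00.
08:40-10:10 overlaps/touches 08:10-12:00 → extend to 08:10-12:00.
10:30-11:30 overlaps/touches 08:10-12:00 → extend to 08:10-12:00.

08:10-12:00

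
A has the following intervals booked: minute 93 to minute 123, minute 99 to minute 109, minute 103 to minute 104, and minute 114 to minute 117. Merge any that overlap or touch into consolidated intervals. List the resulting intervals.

minute 99 to minute 109 overlaps/touches minute 93 to minute 123 → extend to minute 93 to minute 123.
minute 103 to minute 104 overlaps/touches minute 93 to minute 123 → extend to minute 93 to minute 123.
minute 114 to minute 117 overlaps/touches minute 93 to minute 123 → extend to minute 93 to minute 123.

minute 93 to minute 123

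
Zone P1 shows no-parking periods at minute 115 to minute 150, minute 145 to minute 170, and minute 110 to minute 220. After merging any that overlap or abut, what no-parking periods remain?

minute 110 to minute 220

Sort by start: minute 110 to minute 220, minute 115 to minute 150, minute 145 to minute 170.
minute 115 to minute 150 overlaps/touches minute 110 to minute 220 → extend to minute 110 to minute 220.
minute 145 to minute 170 overlaps/touches minute 110 to minute 220 → extend to minute 110 to minute 220.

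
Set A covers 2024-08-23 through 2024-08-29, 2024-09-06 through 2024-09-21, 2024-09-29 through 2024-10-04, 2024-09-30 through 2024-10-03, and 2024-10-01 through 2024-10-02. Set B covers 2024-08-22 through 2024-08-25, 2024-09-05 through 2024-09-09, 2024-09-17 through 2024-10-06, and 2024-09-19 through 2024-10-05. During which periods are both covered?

First set merges to 2024-08-23 through 2024-08-29, 2024-09-06 through 2024-09-21, 2024-09-29 through 2024-10-04.
Second set merges to 2024-08-22 through 2024-08-25, 2024-09-05 through 2024-09-09, 2024-09-17 through 2024-10-06.
2024-08-23 through 2024-08-29 ∩ B → 2024-08-23 through 2024-08-25.
2024-09-06 through 2024-09-21 ∩ B → 2024-09-06 through 2024-09-09, 2024-09-17 through 2024-09-21.
2024-09-29 through 2024-10-04 ∩ B → 2024-09-29 through 2024-10-04.

2024-08-23 through 2024-08-25, 2024-09-06 through 2024-09-09, 2024-09-17 through 2024-09-21, 2024-09-29 through 2024-10-04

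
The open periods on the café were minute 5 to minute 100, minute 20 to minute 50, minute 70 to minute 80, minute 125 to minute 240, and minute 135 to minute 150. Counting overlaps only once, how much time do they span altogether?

210 minutes

Merged: minute 5 to minute 100, minute 125 to minute 240.
Lengths: 95 minutes + 115 minutes = 210 minutes.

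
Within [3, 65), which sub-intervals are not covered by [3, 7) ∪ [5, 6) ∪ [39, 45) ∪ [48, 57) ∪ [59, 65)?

[7, 39) ∪ [45, 48) ∪ [57, 59)

After merging, the occupied span is [3, 7), [39, 45), [48, 57), [59, 65).
Uncovered inside [3, 65): [7, 39), [45, 48), [57, 59).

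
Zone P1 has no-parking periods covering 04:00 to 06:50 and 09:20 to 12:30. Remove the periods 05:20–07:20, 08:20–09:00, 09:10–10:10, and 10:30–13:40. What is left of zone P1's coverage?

04:00–05:20, 10:10–10:30

04:00–06:50 with B removed leaves 04:00–05:20.
09:20–12:30 with B removed leaves 10:10–10:30.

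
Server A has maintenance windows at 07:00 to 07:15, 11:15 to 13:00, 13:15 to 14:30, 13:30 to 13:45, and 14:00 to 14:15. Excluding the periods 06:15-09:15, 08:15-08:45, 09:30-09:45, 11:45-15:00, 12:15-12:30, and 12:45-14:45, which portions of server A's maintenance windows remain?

11:15–11:45

First set merges to 07:00–07:15, 11:15–13:00, 13:15–14:30.
Second set merges to 06:15–09:15, 09:30–09:45, 11:45–15:00.
07:00–07:15: entirely removed.
11:15–13:00 \ B = 11:15–11:45.
13:15–14:30: entirely removed.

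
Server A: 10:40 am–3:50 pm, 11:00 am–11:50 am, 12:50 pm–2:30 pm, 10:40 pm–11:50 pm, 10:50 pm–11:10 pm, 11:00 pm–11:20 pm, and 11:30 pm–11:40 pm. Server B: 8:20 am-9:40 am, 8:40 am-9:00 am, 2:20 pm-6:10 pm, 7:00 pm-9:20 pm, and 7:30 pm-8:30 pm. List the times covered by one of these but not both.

Merge the first list: 10:40 am–3:50 pm, 10:40 pm–11:50 pm.
Merge the second list: 8:20 am–9:40 am, 2:20 pm–6:10 pm, 7:00 pm–9:20 pm.
A \ B = 10:40 am–2:20 pm, 10:40 pm–11:50 pm.
B \ A = 8:20 am–9:40 am, 3:50 pm–6:10 pm, 7:00 pm–9:20 pm.
Union of the two gives the symmetric difference.

8:20 am–9:40 am, 10:40 am–2:20 pm, 3:50 pm–6:10 pm, 7:00 pm–9:20 pm, 10:40 pm–11:50 pm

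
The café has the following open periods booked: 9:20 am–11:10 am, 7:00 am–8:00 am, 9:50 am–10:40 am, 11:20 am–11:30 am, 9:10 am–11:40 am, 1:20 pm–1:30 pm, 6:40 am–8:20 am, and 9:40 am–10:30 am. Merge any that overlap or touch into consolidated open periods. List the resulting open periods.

Sort by start: 6:40 am–8:20 am, 7:00 am–8:00 am, 9:10 am–11:40 am, 9:20 am–11:10 am, 9:40 am–10:30 am, 9:50 am–10:40 am, 11:20 am–11:30 am, 1:20 pm–1:30 pm.
7:00 am–8:00 am overlaps/touches 6:40 am–8:20 am → extend to 6:40 am–8:20 am.
9:10 am–11:40 am is disjoint → start new block.
9:20 am–11:10 am overlaps/touches 9:10 am–11:40 am → extend to 9:10 am–11:40 am.
9:40 am–10:30 am overlaps/touches 9:10 am–11:40 am → extend to 9:10 am–11:40 am.
9:50 am–10:40 am overlaps/touches 9:10 am–11:40 am → extend to 9:10 am–11:40 am.
11:20 am–11:30 am overlaps/touches 9:10 am–11:40 am → extend to 9:10 am–11:40 am.
1:20 pm–1:30 pm is disjoint → start new block.

6:40 am–8:20 am, 9:10 am–11:40 am, 1:20 pm–1:30 pm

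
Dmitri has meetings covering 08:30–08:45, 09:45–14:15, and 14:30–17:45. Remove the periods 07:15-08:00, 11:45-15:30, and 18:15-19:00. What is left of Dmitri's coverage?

08:30–08:45, 09:45–11:45, 15:30–17:45

08:30–08:45: no B overlap → unchanged.
09:45–14:15 minus B → 09:45–11:45.
14:30–17:45 minus B → 15:30–17:45.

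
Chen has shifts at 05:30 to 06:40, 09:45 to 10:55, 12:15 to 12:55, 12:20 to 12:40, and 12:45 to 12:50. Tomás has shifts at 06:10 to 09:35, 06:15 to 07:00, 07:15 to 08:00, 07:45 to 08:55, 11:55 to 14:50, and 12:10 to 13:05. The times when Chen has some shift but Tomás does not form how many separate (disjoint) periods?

2

A, merged: 05:30–06:40, 09:45–10:55, 12:15–12:55.
B, merged: 06:10–09:35, 11:55–14:50.
A \ B = 05:30–06:10, 09:45–10:55.
That is 2 disjoint pieces.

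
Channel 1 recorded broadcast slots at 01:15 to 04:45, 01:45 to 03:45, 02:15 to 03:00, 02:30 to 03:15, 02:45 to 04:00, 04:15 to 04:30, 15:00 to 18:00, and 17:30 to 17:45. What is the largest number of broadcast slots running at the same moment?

Sweep endpoints in order; track running count of active intervals.
Peak of 5 reached at 02:45.

5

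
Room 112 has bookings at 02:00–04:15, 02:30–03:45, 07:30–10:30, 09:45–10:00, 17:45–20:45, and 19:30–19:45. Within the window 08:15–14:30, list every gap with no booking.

After merging, the occupied span is 02:00–04:15, 07:30–10:30, 17:45–20:45.
Complement within 08:15–14:30: 10:30–14:30.

10:30–14:30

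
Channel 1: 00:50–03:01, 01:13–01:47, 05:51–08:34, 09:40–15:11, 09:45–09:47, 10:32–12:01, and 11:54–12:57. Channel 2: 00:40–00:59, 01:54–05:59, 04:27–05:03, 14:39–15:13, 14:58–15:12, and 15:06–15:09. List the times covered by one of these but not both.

00:40-00:50, 00:59-01:54, 03:01-05:51, 05:59-08:34, 09:40-14:39, 15:11-15:13

Merge the first list: 00:50-03:01, 05:51-08:34, 09:40-15:11.
Merge the second list: 00:40-00:59, 01:54-05:59, 14:39-15:13.
A \ B = 00:59-01:54, 05:59-08:34, 09:40-14:39.
B \ A = 00:40-00:50, 03:01-05:51, 15:11-15:13.
Union of the two gives the symmetric difference.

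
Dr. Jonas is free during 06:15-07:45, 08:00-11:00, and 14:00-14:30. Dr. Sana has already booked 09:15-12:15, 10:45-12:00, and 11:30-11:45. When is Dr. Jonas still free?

06:15-07:45, 08:00-09:15, 14:00-14:30

B, merged: 09:15-12:15.
06:15-07:45: no B overlap → unchanged.
08:00-11:00 minus B → 08:00-09:15.
14:00-14:30: no B overlap → unchanged.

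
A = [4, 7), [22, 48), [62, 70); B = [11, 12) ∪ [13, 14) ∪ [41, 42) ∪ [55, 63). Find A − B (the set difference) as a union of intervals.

[4, 7): nothing removed.
[22, 48) \ B = [22, 41), [42, 48).
[62, 70) \ B = [63, 70).

[4, 7) ∪ [22, 41) ∪ [42, 48) ∪ [63, 70)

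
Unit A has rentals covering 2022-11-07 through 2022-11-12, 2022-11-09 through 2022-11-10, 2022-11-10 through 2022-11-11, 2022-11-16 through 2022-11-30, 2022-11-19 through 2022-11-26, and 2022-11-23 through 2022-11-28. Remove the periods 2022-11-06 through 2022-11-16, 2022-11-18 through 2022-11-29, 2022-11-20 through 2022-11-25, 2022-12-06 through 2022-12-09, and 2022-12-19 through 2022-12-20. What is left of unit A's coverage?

2022-11-17 through 2022-11-17, 2022-11-30 through 2022-11-30

A, merged: 2022-11-07 through 2022-11-12, 2022-11-16 through 2022-11-30.
B, merged: 2022-11-06 through 2022-11-16, 2022-11-18 through 2022-11-29, 2022-12-06 through 2022-12-09, 2022-12-19 through 2022-12-20.
2022-11-07 through 2022-11-12: fully covered by B → removed.
2022-11-16 through 2022-11-30 minus B → 2022-11-17 through 2022-11-17, 2022-11-30 through 2022-11-30.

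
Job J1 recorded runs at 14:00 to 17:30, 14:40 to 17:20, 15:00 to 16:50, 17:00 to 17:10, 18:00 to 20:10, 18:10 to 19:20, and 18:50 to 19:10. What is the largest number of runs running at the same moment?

Walk the sorted start/end points keeping a running depth.
The depth first hits 3 at 15:00.

3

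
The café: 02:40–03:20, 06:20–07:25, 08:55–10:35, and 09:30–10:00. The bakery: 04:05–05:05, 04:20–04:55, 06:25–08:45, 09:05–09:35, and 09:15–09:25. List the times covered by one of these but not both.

A, merged: 02:40–03:20, 06:20–07:25, 08:55–10:35.
B, merged: 04:05–05:05, 06:25–08:45, 09:05–09:35.
A but not B: 02:40–03:20, 06:20–06:25, 08:55–09:05, 09:35–10:35.
B but not A: 04:05–05:05, 07:25–08:45.
Combining gives A △ B.

02:40–03:20, 04:05–05:05, 06:20–06:25, 07:25–08:45, 08:55–09:05, 09:35–10:35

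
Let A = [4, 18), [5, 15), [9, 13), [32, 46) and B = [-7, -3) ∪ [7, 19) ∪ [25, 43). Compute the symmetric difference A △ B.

A, merged: [4, 18), [32, 46).
A \ B = [4, 7), [43, 46).
B \ A = [-7, -3), [18, 19), [25, 32).
Union of the two gives the symmetric difference.

[-7, -3) ∪ [4, 7) ∪ [18, 19) ∪ [25, 32) ∪ [43, 46)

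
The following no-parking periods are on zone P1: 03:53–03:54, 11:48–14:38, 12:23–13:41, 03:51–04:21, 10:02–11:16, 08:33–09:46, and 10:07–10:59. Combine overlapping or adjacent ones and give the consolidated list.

03:51-04:21, 08:33-09:46, 10:02-11:16, 11:48-14:38

Sort by start: 03:51-04:21, 03:53-03:54, 08:33-09:46, 10:02-11:16, 10:07-10:59, 11:48-14:38, 12:23-13:41.
03:53-03:54 overlaps/touches 03:51-04:21 → extend to 03:51-04:21.
08:33-09:46 is disjoint → start new block.
10:02-11:16 is disjoint → start new block.
10:07-10:59 overlaps/touches 10:02-11:16 → extend to 10:02-11:16.
11:48-14:38 is disjoint → start new block.
12:23-13:41 overlaps/touches 11:48-14:38 → extend to 11:48-14:38.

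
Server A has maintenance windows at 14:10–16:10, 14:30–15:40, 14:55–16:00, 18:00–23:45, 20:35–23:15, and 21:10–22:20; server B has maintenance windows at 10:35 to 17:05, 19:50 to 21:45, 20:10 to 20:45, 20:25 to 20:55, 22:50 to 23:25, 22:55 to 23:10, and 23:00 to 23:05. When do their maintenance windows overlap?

A, merged: 14:10–16:10, 18:00–23:45.
B, merged: 10:35–17:05, 19:50–21:45, 22:50–23:25.
14:10–16:10 meets the second set on 14:10–16:10.
18:00–23:45 meets the second set on 19:50–21:45, 22:50–23:25.

14:10–16:10, 19:50–21:45, 22:50–23:25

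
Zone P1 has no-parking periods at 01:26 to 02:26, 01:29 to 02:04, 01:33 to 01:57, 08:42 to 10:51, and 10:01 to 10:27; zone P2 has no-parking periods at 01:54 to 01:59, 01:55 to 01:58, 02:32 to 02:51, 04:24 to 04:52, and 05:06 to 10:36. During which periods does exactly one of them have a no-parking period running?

Merge the first list: 01:26–02:26, 08:42–10:51.
Merge the second list: 01:54–01:59, 02:32–02:51, 04:24–04:52, 05:06–10:36.
A but not B: 01:26–01:54, 01:59–02:26, 10:36–10:51.
B but not A: 02:32–02:51, 04:24–04:52, 05:06–08:42.
Combining gives A △ B.

01:26–01:54, 01:59–02:26, 02:32–02:51, 04:24–04:52, 05:06–08:42, 10:36–10:51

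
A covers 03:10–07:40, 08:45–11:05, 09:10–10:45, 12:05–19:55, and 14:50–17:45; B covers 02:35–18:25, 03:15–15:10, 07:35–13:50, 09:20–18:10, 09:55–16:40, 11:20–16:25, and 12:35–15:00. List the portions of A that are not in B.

18:25–19:55

Merge the first list: 03:10–07:40, 08:45–11:05, 12:05–19:55.
Merge the second list: 02:35–18:25.
03:10–07:40: entirely removed.
08:45–11:05: entirely removed.
12:05–19:55 \ B = 18:25–19:55.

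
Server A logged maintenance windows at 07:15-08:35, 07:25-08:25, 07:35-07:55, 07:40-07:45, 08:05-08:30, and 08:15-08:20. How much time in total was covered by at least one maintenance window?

1 h 20 min

Merged: 07:15–08:35.
Length: 1 h 20 min.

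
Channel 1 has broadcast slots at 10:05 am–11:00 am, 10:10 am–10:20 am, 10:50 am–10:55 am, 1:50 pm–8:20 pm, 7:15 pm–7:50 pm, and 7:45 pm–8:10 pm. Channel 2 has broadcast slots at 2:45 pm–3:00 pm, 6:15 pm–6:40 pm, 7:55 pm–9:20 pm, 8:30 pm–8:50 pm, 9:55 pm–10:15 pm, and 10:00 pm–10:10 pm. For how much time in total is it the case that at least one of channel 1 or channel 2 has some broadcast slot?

First set merges to 10:05 am–11:00 am, 1:50 pm–8:20 pm.
Second set merges to 2:45 pm–3:00 pm, 6:15 pm–6:40 pm, 7:55 pm–9:20 pm, 9:55 pm–10:15 pm.
A ∪ B = 10:05 am–11:00 am, 1:50 pm–9:20 pm, 9:55 pm–10:15 pm.
Total: 55 min + 7 h 30 min + 20 min = 8 h 45 min.

8 h 45 min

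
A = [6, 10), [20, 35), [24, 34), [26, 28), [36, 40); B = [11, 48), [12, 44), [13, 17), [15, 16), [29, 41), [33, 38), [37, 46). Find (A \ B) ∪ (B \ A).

[6, 10) ∪ [11, 20) ∪ [35, 36) ∪ [40, 48)

A, merged: [6, 10), [20, 35), [36, 40).
B, merged: [11, 48).
A \ B = [6, 10).
B \ A = [11, 20), [35, 36), [40, 48).
Union of the two gives the symmetric difference.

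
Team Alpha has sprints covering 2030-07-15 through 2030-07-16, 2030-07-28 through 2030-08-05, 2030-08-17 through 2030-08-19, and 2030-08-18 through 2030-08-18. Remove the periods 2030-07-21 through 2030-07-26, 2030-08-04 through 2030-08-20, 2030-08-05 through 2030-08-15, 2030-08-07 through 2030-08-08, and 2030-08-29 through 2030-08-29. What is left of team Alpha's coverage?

A, merged: 2030-07-15 through 2030-07-16, 2030-07-28 through 2030-08-05, 2030-08-17 through 2030-08-19.
B, merged: 2030-07-21 through 2030-07-26, 2030-08-04 through 2030-08-20, 2030-08-29 through 2030-08-29.
2030-07-15 through 2030-07-16: nothing removed.
2030-07-28 through 2030-08-05 \ B = 2030-07-28 through 2030-08-03.
2030-08-17 through 2030-08-19: entirely removed.

2030-07-15 through 2030-07-16, 2030-07-28 through 2030-08-03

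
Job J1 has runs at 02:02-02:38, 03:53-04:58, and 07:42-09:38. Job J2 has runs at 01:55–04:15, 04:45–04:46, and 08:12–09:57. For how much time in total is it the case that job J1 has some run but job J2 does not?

1 h 12 min

A \ B = 04:15–04:45, 04:46–04:58, 07:42–08:12.
Total: 30 min + 12 min + 30 min = 1 h 12 min.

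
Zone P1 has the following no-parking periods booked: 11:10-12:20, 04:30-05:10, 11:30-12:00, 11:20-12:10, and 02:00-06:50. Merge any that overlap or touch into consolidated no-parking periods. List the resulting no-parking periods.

Sort by start: 02:00–06:50, 04:30–05:10, 11:10–12:20, 11:20–12:10, 11:30–12:00.
04:30–05:10 overlaps/touches 02:00–06:50 → extend to 02:00–06:50.
11:10–12:20 is disjoint → start new block.
11:20–12:10 overlaps/touches 11:10–12:20 → extend to 11:10–12:20.
11:30–12:00 overlaps/touches 11:10–12:20 → extend to 11:10–12:20.

02:00–06:50, 11:10–12:20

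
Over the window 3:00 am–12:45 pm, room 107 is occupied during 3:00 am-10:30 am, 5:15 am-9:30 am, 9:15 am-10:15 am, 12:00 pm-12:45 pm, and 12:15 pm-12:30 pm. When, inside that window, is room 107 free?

After merging, the occupied span is 3:00 am–10:30 am, 12:00 pm–12:45 pm.
Complement within 3:00 am–12:45 pm: 10:30 am–12:00 pm.

10:30 am–12:00 pm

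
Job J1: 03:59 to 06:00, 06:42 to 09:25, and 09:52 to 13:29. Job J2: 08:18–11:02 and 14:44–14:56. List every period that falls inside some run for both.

08:18–09:25, 09:52–11:02

03:59–06:00 meets no B interval.
06:42–09:25 ∩ B → 08:18–09:25.
09:52–13:29 ∩ B → 09:52–11:02.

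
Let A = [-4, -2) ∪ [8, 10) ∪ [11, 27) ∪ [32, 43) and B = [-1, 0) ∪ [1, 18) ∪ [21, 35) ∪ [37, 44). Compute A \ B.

[-4, -2): no B overlap → unchanged.
[8, 10): fully covered by B → removed.
[11, 27) minus B → [18, 21).
[32, 43) minus B → [35, 37).

[-4, -2) ∪ [18, 21) ∪ [35, 37)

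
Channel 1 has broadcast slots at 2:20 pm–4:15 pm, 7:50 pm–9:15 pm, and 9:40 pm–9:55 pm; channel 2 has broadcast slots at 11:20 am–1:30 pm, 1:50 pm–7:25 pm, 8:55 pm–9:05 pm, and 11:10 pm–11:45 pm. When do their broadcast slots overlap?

2:20 pm-4:15 pm, 8:55 pm-9:05 pm

2:20 pm-4:15 pm overlaps B on 2:20 pm-4:15 pm.
7:50 pm-9:15 pm overlaps B on 8:55 pm-9:05 pm.
9:40 pm-9:55 pm falls entirely outside B.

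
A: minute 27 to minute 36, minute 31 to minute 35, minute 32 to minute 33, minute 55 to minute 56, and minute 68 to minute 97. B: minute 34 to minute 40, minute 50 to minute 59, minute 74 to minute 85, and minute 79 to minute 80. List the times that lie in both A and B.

First set merges to minute 27 to minute 36, minute 55 to minute 56, minute 68 to minute 97.
Second set merges to minute 34 to minute 40, minute 50 to minute 59, minute 74 to minute 85.
minute 27 to minute 36 meets the second set on minute 34 to minute 36.
minute 55 to minute 56 meets the second set on minute 55 to minute 56.
minute 68 to minute 97 meets the second set on minute 74 to minute 85.

minute 34 to minute 36, minute 55 to minute 56, minute 74 to minute 85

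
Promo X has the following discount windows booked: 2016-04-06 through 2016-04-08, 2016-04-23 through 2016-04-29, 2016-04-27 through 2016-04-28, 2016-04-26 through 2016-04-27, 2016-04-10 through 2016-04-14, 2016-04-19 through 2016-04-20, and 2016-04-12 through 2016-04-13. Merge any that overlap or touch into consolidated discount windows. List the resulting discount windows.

Sort by start: 2016-04-06 through 2016-04-08, 2016-04-10 through 2016-04-14, 2016-04-12 through 2016-04-13, 2016-04-19 through 2016-04-20, 2016-04-23 through 2016-04-29, 2016-04-26 through 2016-04-27, 2016-04-27 through 2016-04-28.
2016-04-10 through 2016-04-14 is disjoint → start new block.
2016-04-12 through 2016-04-13 overlaps/touches 2016-04-10 through 2016-04-14 → extend to 2016-04-10 through 2016-04-14.
2016-04-19 through 2016-04-20 is disjoint → start new block.
2016-04-23 through 2016-04-29 is disjoint → start new block.
2016-04-26 through 2016-04-27 overlaps/touches 2016-04-23 through 2016-04-29 → extend to 2016-04-23 through 2016-04-29.
2016-04-27 through 2016-04-28 overlaps/touches 2016-04-23 through 2016-04-29 → extend to 2016-04-23 through 2016-04-29.

2016-04-06 through 2016-04-08, 2016-04-10 through 2016-04-14, 2016-04-19 through 2016-04-20, 2016-04-23 through 2016-04-29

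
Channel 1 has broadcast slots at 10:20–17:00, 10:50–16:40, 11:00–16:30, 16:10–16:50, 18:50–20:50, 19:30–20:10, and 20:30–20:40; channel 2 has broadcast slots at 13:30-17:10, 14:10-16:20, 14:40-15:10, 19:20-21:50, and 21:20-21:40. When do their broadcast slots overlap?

13:30–17:00, 19:20–20:50

Merge the first list: 10:20–17:00, 18:50–20:50.
Merge the second list: 13:30–17:10, 19:20–21:50.
10:20–17:00 overlaps B on 13:30–17:00.
18:50–20:50 overlaps B on 19:20–20:50.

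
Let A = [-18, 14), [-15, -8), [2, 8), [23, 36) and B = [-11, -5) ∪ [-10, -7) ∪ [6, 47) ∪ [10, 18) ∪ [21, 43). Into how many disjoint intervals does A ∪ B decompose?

1

First set merges to [-18, 14), [23, 36).
Second set merges to [-11, -5), [6, 47).
A ∪ B = [-18, 47).
That is 1 disjoint piece.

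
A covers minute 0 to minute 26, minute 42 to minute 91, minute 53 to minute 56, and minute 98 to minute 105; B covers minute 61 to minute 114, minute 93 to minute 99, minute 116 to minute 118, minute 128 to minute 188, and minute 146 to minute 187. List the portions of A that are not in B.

minute 0 to minute 26, minute 42 to minute 61

A, merged: minute 0 to minute 26, minute 42 to minute 91, minute 98 to minute 105.
B, merged: minute 61 to minute 114, minute 116 to minute 118, minute 128 to minute 188.
minute 0 to minute 26: no B overlap → unchanged.
minute 42 to minute 91 minus B → minute 42 to minute 61.
minute 98 to minute 105: fully covered by B → removed.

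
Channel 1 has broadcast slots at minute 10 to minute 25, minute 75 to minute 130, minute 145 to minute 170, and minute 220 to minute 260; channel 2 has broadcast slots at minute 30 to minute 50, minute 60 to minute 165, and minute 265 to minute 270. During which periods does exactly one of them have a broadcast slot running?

A but not B: minute 10 to minute 25, minute 165 to minute 170, minute 220 to minute 260.
B but not A: minute 30 to minute 50, minute 60 to minute 75, minute 130 to minute 145, minute 265 to minute 270.
Combining gives A △ B.

minute 10 to minute 25, minute 30 to minute 50, minute 60 to minute 75, minute 130 to minute 145, minute 165 to minute 170, minute 220 to minute 260, minute 265 to minute 270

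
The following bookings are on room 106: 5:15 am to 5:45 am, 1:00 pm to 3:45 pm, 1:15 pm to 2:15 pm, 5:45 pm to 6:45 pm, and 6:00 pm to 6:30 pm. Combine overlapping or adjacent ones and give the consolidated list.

5:15 am-5:45 am, 1:00 pm-3:45 pm, 5:45 pm-6:45 pm

1:00 pm-3:45 pm is disjoint → start new block.
1:15 pm-2:15 pm overlaps/touches 1:00 pm-3:45 pm → extend to 1:00 pm-3:45 pm.
5:45 pm-6:45 pm is disjoint → start new block.
6:00 pm-6:30 pm overlaps/touches 5:45 pm-6:45 pm → extend to 5:45 pm-6:45 pm.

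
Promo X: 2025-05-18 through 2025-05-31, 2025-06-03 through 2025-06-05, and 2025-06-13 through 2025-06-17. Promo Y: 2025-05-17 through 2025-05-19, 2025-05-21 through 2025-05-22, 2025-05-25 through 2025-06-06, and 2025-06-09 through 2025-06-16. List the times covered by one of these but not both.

A \ B = 2025-05-20 through 2025-05-20, 2025-05-23 through 2025-05-24, 2025-06-17 through 2025-06-17.
B \ A = 2025-05-17 through 2025-05-17, 2025-06-01 through 2025-06-02, 2025-06-06 through 2025-06-06, 2025-06-09 through 2025-06-12.
Union of the two gives the symmetric difference.

2025-05-17 through 2025-05-17, 2025-05-20 through 2025-05-20, 2025-05-23 through 2025-05-24, 2025-06-01 through 2025-06-02, 2025-06-06 through 2025-06-06, 2025-06-09 through 2025-06-12, 2025-06-17 through 2025-06-17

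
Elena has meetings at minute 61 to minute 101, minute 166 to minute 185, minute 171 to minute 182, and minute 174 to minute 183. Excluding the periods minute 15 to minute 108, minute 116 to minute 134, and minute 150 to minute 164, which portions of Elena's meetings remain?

minute 166 to minute 185

Merge the first list: minute 61 to minute 101, minute 166 to minute 185.
minute 61 to minute 101: entirely removed.
minute 166 to minute 185: nothing removed.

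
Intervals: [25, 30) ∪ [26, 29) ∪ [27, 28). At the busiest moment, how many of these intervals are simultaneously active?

At 27, 3 of the intervals are simultaneously active.
No point has more.

3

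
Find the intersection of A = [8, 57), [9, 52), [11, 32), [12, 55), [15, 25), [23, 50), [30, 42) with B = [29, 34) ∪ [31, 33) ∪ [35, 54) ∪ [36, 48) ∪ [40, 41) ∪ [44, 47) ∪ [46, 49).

[29, 34) ∪ [35, 54)

Merge the first list: [8, 57).
Merge the second list: [29, 34), [35, 54).
[8, 57) meets the second set on [29, 34), [35, 54).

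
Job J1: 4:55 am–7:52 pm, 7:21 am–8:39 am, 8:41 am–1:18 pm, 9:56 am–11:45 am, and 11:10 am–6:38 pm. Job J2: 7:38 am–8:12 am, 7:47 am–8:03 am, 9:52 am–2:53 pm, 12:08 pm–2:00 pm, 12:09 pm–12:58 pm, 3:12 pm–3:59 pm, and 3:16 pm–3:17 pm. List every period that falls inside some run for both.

7:38 am–8:12 am, 9:52 am–2:53 pm, 3:12 pm–3:59 pm

Merge the first list: 4:55 am–7:52 pm.
Merge the second list: 7:38 am–8:12 am, 9:52 am–2:53 pm, 3:12 pm–3:59 pm.
4:55 am–7:52 pm overlaps B on 7:38 am–8:12 am, 9:52 am–2:53 pm, 3:12 pm–3:59 pm.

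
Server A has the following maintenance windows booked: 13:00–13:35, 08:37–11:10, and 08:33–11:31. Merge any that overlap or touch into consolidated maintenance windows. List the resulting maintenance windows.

Sort by start: 08:33–11:31, 08:37–11:10, 13:00–13:35.
08:37–11:10 overlaps/touches 08:33–11:31 → extend to 08:33–11:31.
13:00–13:35 is disjoint → start new block.

08:33–11:31, 13:00–13:35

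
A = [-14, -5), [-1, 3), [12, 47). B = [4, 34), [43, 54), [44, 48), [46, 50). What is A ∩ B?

B, merged: [4, 34), [43, 54).
[-14, -5): no overlap with the second set.
[-1, 3): no overlap with the second set.
[12, 47) meets the second set on [12, 34), [43, 47).

[12, 34) ∪ [43, 47)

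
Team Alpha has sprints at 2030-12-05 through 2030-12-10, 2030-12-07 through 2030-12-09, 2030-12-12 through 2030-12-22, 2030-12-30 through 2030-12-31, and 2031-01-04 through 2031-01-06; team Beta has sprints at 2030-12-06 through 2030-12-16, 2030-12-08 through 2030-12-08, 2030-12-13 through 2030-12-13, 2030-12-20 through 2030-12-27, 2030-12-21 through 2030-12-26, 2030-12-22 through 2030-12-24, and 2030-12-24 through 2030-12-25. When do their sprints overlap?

2030-12-06 through 2030-12-10, 2030-12-12 through 2030-12-16, 2030-12-20 through 2030-12-22

A, merged: 2030-12-05 through 2030-12-10, 2030-12-12 through 2030-12-22, 2030-12-30 through 2030-12-31, 2031-01-04 through 2031-01-06.
B, merged: 2030-12-06 through 2030-12-16, 2030-12-20 through 2030-12-27.
2030-12-05 through 2030-12-10 ∩ B → 2030-12-06 through 2030-12-10.
2030-12-12 through 2030-12-22 ∩ B → 2030-12-12 through 2030-12-16, 2030-12-20 through 2030-12-22.
2030-12-30 through 2030-12-31 meets no B interval.
2031-01-04 through 2031-01-06 meets no B interval.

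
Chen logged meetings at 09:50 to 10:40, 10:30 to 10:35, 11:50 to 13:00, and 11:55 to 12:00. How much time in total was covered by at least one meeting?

Merged: 09:50–10:40, 11:50–13:00.
Lengths: 50 min + 1 h 10 min = 2 h.

2 h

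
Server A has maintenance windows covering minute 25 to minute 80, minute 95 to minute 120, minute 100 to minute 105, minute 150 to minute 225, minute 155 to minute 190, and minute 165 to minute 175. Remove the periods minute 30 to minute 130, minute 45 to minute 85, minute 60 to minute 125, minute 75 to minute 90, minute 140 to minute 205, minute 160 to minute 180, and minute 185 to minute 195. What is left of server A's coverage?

minute 25 to minute 30, minute 205 to minute 225

Merge the first list: minute 25 to minute 80, minute 95 to minute 120, minute 150 to minute 225.
Merge the second list: minute 30 to minute 130, minute 140 to minute 205.
minute 25 to minute 80 minus B → minute 25 to minute 30.
minute 95 to minute 120: fully covered by B → removed.
minute 150 to minute 225 minus B → minute 205 to minute 225.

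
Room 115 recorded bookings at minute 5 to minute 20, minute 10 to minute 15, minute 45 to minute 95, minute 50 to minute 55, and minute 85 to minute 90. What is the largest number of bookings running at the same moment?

2

Walk the sorted start/end points keeping a running depth.
The depth first hits 2 at minute 10.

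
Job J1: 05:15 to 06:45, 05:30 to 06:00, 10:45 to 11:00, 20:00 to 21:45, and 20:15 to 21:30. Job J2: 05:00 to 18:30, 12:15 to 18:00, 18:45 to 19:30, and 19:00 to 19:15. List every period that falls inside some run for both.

First set merges to 05:15–06:45, 10:45–11:00, 20:00–21:45.
Second set merges to 05:00–18:30, 18:45–19:30.
05:15–06:45 overlaps B on 05:15–06:45.
10:45–11:00 overlaps B on 10:45–11:00.
20:00–21:45 falls entirely outside B.

05:15–06:45, 10:45–11:00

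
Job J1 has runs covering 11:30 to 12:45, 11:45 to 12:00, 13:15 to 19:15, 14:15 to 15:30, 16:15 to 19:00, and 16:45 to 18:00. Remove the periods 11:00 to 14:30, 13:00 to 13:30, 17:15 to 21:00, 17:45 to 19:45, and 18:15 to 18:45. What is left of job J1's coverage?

A, merged: 11:30-12:45, 13:15-19:15.
B, merged: 11:00-14:30, 17:15-21:00.
11:30-12:45: fully covered by B → removed.
13:15-19:15 minus B → 14:30-17:15.

14:30-17:15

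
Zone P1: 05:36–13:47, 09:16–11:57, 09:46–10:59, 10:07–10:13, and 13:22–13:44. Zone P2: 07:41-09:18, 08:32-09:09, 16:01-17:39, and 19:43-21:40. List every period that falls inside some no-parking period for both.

Merge the first list: 05:36–13:47.
Merge the second list: 07:41–09:18, 16:01–17:39, 19:43–21:40.
05:36–13:47 meets the second set on 07:41–09:18.

07:41–09:18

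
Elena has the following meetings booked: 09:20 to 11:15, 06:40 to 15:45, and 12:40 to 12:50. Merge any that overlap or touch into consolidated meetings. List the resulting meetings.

Sort by start: 06:40–15:45, 09:20–11:15, 12:40–12:50.
09:20–11:15 overlaps/touches 06:40–15:45 → extend to 06:40–15:45.
12:40–12:50 overlaps/touches 06:40–15:45 → extend to 06:40–15:45.

06:40–15:45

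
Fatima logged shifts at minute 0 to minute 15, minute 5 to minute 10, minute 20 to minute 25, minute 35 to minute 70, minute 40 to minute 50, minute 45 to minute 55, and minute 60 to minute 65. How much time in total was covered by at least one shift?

Merged: minute 0 to minute 15, minute 20 to minute 25, minute 35 to minute 70.
Lengths: 15 minutes + 5 minutes + 35 minutes = 55 minutes.

55 minutes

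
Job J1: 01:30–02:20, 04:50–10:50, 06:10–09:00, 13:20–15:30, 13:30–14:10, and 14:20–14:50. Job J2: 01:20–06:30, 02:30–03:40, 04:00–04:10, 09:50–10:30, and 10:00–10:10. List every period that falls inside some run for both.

A, merged: 01:30–02:20, 04:50–10:50, 13:20–15:30.
B, merged: 01:20–06:30, 09:50–10:30.
01:30–02:20 ∩ B → 01:30–02:20.
04:50–10:50 ∩ B → 04:50–06:30, 09:50–10:30.
13:20–15:30 meets no B interval.

01:30–02:20, 04:50–06:30, 09:50–10:30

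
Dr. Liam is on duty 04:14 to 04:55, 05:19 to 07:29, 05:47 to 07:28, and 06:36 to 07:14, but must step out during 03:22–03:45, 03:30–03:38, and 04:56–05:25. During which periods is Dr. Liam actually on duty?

First set merges to 04:14–04:55, 05:19–07:29.
Second set merges to 03:22–03:45, 04:56–05:25.
04:14–04:55: nothing removed.
05:19–07:29 \ B = 05:25–07:29.

04:14–04:55, 05:25–07:29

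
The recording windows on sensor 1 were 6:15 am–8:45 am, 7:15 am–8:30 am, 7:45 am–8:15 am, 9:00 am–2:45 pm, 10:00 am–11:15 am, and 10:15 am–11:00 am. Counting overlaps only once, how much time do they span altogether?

Merged: 6:15 am-8:45 am, 9:00 am-2:45 pm.
Lengths: 2 h 30 min + 5 h 45 min = 8 h 15 min.

8 h 15 min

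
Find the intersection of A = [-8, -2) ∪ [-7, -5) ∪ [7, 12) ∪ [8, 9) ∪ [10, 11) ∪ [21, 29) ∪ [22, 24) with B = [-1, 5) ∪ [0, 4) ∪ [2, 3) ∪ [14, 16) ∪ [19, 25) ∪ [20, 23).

A, merged: [-8, -2), [7, 12), [21, 29).
B, merged: [-1, 5), [14, 16), [19, 25).
[-8, -2) falls entirely outside B.
[7, 12) falls entirely outside B.
[21, 29) overlaps B on [21, 25).

[21, 25)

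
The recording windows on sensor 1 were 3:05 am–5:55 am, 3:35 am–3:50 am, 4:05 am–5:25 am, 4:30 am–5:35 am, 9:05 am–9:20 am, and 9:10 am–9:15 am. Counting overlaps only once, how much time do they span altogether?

3 h 5 min

Merged: 3:05 am–5:55 am, 9:05 am–9:20 am.
Lengths: 2 h 50 min + 15 min = 3 h 5 min.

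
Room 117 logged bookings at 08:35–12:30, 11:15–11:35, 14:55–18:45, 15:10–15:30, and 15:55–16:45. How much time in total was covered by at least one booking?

Merged: 08:35–12:30, 14:55–18:45.
Lengths: 3 h 55 min + 3 h 50 min = 7 h 45 min.

7 h 45 min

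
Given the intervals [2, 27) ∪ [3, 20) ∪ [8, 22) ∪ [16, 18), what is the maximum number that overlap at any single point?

4

At 16, 4 of the intervals are simultaneously active.
No point has more.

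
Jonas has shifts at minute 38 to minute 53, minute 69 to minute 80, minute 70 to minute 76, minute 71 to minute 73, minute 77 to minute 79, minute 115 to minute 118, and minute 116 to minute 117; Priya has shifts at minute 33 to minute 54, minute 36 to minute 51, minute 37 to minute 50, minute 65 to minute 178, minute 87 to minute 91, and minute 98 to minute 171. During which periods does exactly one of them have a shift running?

minute 33 to minute 38, minute 53 to minute 54, minute 65 to minute 69, minute 80 to minute 115, minute 118 to minute 178

First set merges to minute 38 to minute 53, minute 69 to minute 80, minute 115 to minute 118.
Second set merges to minute 33 to minute 54, minute 65 to minute 178.
A but not B: none.
B but not A: minute 33 to minute 38, minute 53 to minute 54, minute 65 to minute 69, minute 80 to minute 115, minute 118 to minute 178.
Combining gives A △ B.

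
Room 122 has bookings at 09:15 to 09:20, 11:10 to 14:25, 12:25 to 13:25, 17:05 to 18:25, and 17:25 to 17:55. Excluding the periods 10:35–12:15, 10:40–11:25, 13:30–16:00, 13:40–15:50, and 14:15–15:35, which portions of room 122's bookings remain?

09:15–09:20, 12:15–13:30, 17:05–18:25

A, merged: 09:15–09:20, 11:10–14:25, 17:05–18:25.
B, merged: 10:35–12:15, 13:30–16:00.
09:15–09:20: no B overlap → unchanged.
11:10–14:25 minus B → 12:15–13:30.
17:05–18:25: no B overlap → unchanged.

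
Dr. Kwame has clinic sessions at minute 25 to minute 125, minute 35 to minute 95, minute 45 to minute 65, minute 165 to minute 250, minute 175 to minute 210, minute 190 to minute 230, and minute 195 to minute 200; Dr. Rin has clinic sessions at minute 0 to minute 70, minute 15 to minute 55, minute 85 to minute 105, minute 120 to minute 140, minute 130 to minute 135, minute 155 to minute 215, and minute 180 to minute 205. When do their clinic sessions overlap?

minute 25 to minute 70, minute 85 to minute 105, minute 120 to minute 125, minute 165 to minute 215

A, merged: minute 25 to minute 125, minute 165 to minute 250.
B, merged: minute 0 to minute 70, minute 85 to minute 105, minute 120 to minute 140, minute 155 to minute 215.
minute 25 to minute 125 ∩ B → minute 25 to minute 70, minute 85 to minute 105, minute 120 to minute 125.
minute 165 to minute 250 ∩ B → minute 165 to minute 215.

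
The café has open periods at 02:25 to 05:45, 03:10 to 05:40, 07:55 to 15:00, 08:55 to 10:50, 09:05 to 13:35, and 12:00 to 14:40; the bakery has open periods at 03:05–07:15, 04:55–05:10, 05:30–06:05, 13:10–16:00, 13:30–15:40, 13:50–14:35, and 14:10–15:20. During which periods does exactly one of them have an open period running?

02:25–03:05, 05:45–07:15, 07:55–13:10, 15:00–16:00

First set merges to 02:25–05:45, 07:55–15:00.
Second set merges to 03:05–07:15, 13:10–16:00.
A but not B: 02:25–03:05, 07:55–13:10.
B but not A: 05:45–07:15, 15:00–16:00.
Combining gives A △ B.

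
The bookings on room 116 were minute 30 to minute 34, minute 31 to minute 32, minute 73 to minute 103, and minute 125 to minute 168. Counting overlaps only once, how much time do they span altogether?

Merged: minute 30 to minute 34, minute 73 to minute 103, minute 125 to minute 168.
Lengths: 4 minutes + 30 minutes + 43 minutes = 77 minutes.

77 minutes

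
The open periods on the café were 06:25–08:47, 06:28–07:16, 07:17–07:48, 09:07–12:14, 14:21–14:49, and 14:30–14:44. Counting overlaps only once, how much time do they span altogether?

Merged: 06:25–08:47, 09:07–12:14, 14:21–14:49.
Lengths: 2 h 22 min + 3 h 7 min + 28 min = 5 h 57 min.

5 h 57 min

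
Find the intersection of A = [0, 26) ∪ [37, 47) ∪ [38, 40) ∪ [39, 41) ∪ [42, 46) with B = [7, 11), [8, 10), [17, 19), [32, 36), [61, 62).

Merge the first list: [0, 26), [37, 47).
Merge the second list: [7, 11), [17, 19), [32, 36), [61, 62).
[0, 26) ∩ B → [7, 11), [17, 19).
[37, 47) meets no B interval.

[7, 11) ∪ [17, 19)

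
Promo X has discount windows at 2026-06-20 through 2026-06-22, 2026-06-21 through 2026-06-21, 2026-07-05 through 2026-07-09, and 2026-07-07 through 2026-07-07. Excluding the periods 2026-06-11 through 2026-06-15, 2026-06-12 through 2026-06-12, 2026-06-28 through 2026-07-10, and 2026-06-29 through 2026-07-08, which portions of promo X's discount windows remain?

A, merged: 2026-06-20 through 2026-06-22, 2026-07-05 through 2026-07-09.
B, merged: 2026-06-11 through 2026-06-15, 2026-06-28 through 2026-07-10.
2026-06-20 through 2026-06-22 is untouched.
2026-07-05 through 2026-07-09 lies entirely inside B → drops out.

2026-06-20 through 2026-06-22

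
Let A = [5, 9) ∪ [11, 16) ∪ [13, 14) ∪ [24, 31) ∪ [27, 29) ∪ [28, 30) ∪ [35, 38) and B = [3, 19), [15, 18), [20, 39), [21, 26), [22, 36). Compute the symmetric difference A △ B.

[3, 5) ∪ [9, 11) ∪ [16, 19) ∪ [20, 24) ∪ [31, 35) ∪ [38, 39)

A, merged: [5, 9), [11, 16), [24, 31), [35, 38).
B, merged: [3, 19), [20, 39).
A but not B: none.
B but not A: [3, 5), [9, 11), [16, 19), [20, 24), [31, 35), [38, 39).
Combining gives A △ B.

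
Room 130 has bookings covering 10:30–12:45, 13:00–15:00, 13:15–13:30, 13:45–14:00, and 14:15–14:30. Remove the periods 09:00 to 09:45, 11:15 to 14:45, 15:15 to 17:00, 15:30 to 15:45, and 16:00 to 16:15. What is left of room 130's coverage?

10:30–11:15, 14:45–15:00

A, merged: 10:30–12:45, 13:00–15:00.
B, merged: 09:00–09:45, 11:15–14:45, 15:15–17:00.
10:30–12:45 minus B → 10:30–11:15.
13:00–15:00 minus B → 14:45–15:00.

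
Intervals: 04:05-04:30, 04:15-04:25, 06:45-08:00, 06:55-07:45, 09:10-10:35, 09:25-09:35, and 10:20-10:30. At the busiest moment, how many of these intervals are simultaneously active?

2

At 04:15, 2 of the intervals are simultaneously active.
No point has more.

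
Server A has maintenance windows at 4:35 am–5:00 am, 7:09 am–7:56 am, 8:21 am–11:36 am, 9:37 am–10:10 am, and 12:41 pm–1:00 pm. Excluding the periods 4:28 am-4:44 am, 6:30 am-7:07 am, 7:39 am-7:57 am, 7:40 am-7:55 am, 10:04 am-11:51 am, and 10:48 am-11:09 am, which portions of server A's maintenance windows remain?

Merge the first list: 4:35 am-5:00 am, 7:09 am-7:56 am, 8:21 am-11:36 am, 12:41 pm-1:00 pm.
Merge the second list: 4:28 am-4:44 am, 6:30 am-7:07 am, 7:39 am-7:57 am, 10:04 am-11:51 am.
4:35 am-5:00 am with B removed leaves 4:44 am-5:00 am.
7:09 am-7:56 am with B removed leaves 7:09 am-7:39 am.
8:21 am-11:36 am with B removed leaves 8:21 am-10:04 am.
12:41 pm-1:00 pm is untouched.

4:44 am-5:00 am, 7:09 am-7:39 am, 8:21 am-10:04 am, 12:41 pm-1:00 pm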